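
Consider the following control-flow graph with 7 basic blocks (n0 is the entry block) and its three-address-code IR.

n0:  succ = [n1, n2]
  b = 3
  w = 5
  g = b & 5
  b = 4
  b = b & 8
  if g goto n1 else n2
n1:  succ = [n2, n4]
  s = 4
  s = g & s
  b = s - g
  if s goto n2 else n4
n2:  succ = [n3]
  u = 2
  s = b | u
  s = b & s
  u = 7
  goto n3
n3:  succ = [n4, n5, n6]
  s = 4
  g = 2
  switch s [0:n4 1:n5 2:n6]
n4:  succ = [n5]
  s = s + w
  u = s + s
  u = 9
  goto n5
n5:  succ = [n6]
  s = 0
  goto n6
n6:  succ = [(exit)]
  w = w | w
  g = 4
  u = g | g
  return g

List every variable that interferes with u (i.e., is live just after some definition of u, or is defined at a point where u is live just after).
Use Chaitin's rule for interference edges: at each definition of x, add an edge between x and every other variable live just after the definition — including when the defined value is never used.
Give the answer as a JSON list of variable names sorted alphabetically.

def/use:
  n0: def={b,g,w} ue=∅
  n1: def={b,s} ue={g}
  n2: def={s,u} ue={b}
  n3: def={g,s} ue=∅
  n4: def={s,u} ue={s,w}
  n5: def={s} ue=∅
  n6: def={g,u,w} ue={w}

Liveness:
  n0 li=∅ lo={b,g,w}
  n1 li={g,w} lo={b,s,w}
  n2 li={b,w} lo={w}
  n3 li={w} lo={s,w}
  n4 li={s,w} lo={w}
  n5 li={w} lo={w}
  n6 li={w} lo=∅

Interference:
  b: {g,s,u,w}
  g: {b,s,u,w}
  s: {b,g,w}
  u: {b,g,w}
  w: {b,g,s,u}

N(u) = ["b", "g", "w"]

Answer: ["b", "g", "w"]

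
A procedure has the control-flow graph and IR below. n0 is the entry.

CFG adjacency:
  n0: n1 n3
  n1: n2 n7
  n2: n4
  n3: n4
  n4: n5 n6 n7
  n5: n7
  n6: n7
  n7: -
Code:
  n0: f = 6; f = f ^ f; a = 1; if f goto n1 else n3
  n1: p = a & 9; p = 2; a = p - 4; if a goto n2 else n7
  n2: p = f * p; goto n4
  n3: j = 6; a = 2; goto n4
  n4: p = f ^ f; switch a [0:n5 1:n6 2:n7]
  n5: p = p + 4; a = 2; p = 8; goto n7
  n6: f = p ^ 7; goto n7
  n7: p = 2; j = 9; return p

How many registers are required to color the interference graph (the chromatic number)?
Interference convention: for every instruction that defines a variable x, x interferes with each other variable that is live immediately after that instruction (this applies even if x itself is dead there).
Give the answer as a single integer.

def/use:
  n0: def={a,f} ue=∅
  n1: def={a,p} ue={a}
  n2: def={p} ue={f,p}
  n3: def={a,j} ue=∅
  n4: def={p} ue={a,f}
  n5: def={a,p} ue={p}
  n6: def={f} ue={p}
  n7: def={j,p} ue=∅

Live sets:
  n0: in=∅ out={a,f}
  n1: in={a,f} out={a,f,p}
  n2: in={a,f,p} out={a,f}
  n3: in={f} out={a,f}
  n4: in={a,f} out={p}
  n5: in={p} out=∅
  n6: in={p} out=∅
  n7: in=∅ out=∅

Interference:
  a: {f,p}
  f: {a,j,p}
  j: {f,p}
  p: {a,f,j}

Chromatic number:
  lower bound: {a,f,p} mutually conflict ⇒ χ ≥ 3
  3-colouring: R0={f}  R1={p}  R2={a,j}
  χ = 3

Answer: 3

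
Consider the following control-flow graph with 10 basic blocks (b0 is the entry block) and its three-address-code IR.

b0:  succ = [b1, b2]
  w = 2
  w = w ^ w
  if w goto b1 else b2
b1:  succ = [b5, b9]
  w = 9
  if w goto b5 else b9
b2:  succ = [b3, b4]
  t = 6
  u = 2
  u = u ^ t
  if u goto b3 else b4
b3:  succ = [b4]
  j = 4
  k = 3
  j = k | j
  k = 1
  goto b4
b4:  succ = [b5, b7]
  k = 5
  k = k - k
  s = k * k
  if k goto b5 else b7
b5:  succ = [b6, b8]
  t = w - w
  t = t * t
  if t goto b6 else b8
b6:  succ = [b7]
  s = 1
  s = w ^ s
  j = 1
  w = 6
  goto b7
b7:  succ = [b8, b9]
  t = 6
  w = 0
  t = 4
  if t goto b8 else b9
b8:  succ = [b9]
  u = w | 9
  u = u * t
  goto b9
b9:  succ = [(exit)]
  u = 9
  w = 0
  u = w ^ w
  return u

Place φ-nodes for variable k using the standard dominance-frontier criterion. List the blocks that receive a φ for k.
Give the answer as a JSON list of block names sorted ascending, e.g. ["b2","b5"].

Answer: ["b4", "b5", "b7", "b8", "b9"]

Analysis:
idom tree: b1←b0 b2←b0 b3←b2 b4←b2 b5←b0 b6←b5 b7←b0 b8←b0 b9←b0
Dom∩ at merges:
  b4: preds {b2,b3}: {b0,b2} ∩ {b0,b2,b3} = {b0,b2}; idom=b2
  b5: preds {b1,b4}: {b0,b1} ∩ {b0,b2,b4} = {b0}; idom=b0
  b7: preds {b4,b6}: {b0,b2,b4} ∩ {b0,b5,b6} = {b0}; idom=b0
  b8: preds {b5,b7}: {b0,b5} ∩ {b0,b7} = {b0}; idom=b0
  b9: preds {b1,b7,b8}: {b0,b1} ∩ {b0,b7} ∩ {b0,b8} = {b0}; idom=b0

Frontier:
  b4←b2: walk · to b2
  b4←b3: walk b3 to b2
  b5←b1: walk b1 to b0
  b5←b4: walk b4→b2 to b0
  b7←b4: walk b4→b2 to b0
  b7←b6: walk b6→b5 to b0
  b8←b5: walk b5 to b0
  b8←b7: walk b7 to b0
  b9←b1: walk b1 to b0
  b9←b7: walk b7 to b0
  b9←b8: walk b8 to b0
  b0 → ∅
  b1 → {b5,b9}
  b2 → {b5,b7}
  b3 → {b4}
  b4 → {b5,b7}
  b5 → {b7,b8}
  b6 → {b7}
  b7 → {b8,b9}
  b8 → {b9}
  b9 → ∅

φ for k: defs {b3,b4}
  DF⁺ = {b4,b5,b7,b8,b9}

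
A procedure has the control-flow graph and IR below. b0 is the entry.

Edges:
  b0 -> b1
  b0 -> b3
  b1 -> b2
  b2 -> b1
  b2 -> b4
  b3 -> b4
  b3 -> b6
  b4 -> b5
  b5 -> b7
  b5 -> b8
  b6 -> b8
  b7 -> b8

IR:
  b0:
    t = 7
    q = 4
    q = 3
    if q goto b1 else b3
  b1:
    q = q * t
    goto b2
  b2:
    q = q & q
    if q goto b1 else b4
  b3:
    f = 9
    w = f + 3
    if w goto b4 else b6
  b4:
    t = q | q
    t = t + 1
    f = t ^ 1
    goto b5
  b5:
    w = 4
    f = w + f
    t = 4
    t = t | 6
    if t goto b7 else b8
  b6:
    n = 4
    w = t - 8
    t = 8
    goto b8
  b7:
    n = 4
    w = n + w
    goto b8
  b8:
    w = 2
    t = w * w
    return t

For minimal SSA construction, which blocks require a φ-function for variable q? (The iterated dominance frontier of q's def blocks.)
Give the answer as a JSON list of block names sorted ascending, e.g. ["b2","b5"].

idom tree: b1←b0 b2←b1 b3←b0 b4←b0 b5←b4 b6←b3 b7←b5 b8←b0
Dom at joins:
  b1: preds {b0,b2}: {b0} ∩ {b0,b1,b2} = {b0}; idom=b0
  b4: preds {b2,b3}: {b0,b1,b2} ∩ {b0,b3} = {b0}; idom=b0
  b8: preds {b5,b6,b7}: {b0,b4,b5} ∩ {b0,b3,b6} ∩ {b0,b4,b5,b7} = {b0}; idom=b0

Frontier:
  b1←b0: walk · to b0
  b1←b2: walk b2→b1 to b0
  b4←b2: walk b2→b1 to b0
  b4←b3: walk b3 to b0
  b8←b5: walk b5→b4 to b0
  b8←b6: walk b6→b3 to b0
  b8←b7: walk b7→b5→b4 to b0
  b0 → ∅
  b1 → {b1,b4}
  b2 → {b1,b4}
  b3 → {b4,b8}
  b4 → {b8}
  b5 → {b8}
  b6 → {b8}
  b7 → {b8}
  b8 → ∅

φ for q: defs {b0,b1,b2}
  DF⁺ = {b1,b4,b8}

Answer: ["b1", "b4", "b8"]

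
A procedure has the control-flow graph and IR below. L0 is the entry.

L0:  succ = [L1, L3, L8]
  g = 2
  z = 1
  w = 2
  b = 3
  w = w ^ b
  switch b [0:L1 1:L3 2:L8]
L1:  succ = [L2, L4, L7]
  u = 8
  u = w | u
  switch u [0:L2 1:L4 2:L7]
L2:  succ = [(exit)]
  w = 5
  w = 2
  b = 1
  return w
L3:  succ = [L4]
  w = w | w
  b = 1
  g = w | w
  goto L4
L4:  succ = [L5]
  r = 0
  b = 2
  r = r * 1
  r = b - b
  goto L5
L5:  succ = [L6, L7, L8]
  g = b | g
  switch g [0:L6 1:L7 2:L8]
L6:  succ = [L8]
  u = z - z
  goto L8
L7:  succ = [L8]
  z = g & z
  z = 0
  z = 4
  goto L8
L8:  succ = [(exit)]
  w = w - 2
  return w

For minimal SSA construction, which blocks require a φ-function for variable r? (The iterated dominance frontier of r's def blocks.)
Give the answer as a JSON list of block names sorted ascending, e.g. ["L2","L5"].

idom tree: L1←L0 L2←L1 L3←L0 L4←L0 L5←L4 L6←L5 L7←L0 L8←L0
Join-block Dom:
  L4: preds {L1,L3}: {L0,L1} ∩ {L0,L3} = {L0}; idom=L0
  L7: preds {L1,L5}: {L0,L1} ∩ {L0,L4,L5} = {L0}; idom=L0
  L8: preds {L0,L5,L6,L7}: {L0} ∩ {L0,L4,L5} ∩ {L0,L4,L5,L6} ∩ {L0,L7} = {L0}; idom=L0

DF walk-up:
  L4←L1: walk L1 to L0
  L4←L3: walk L3 to L0
  L7←L1: walk L1 to L0
  L7←L5: walk L5→L4 to L0
  L8←L0: walk · to L0
  L8←L5: walk L5→L4 to L0
  L8←L6: walk L6→L5→L4 to L0
  L8←L7: walk L7 to L0
  L0: DF=∅
  L1: DF={L4,L7}
  L2: DF=∅
  L3: DF={L4}
  L4: DF={L7,L8}
  L5: DF={L7,L8}
  L6: DF={L8}
  L7: DF={L8}
  L8: DF=∅

φ for r: defs {L4}
  DF⁺ = {L7,L8}

Answer: ["L7", "L8"]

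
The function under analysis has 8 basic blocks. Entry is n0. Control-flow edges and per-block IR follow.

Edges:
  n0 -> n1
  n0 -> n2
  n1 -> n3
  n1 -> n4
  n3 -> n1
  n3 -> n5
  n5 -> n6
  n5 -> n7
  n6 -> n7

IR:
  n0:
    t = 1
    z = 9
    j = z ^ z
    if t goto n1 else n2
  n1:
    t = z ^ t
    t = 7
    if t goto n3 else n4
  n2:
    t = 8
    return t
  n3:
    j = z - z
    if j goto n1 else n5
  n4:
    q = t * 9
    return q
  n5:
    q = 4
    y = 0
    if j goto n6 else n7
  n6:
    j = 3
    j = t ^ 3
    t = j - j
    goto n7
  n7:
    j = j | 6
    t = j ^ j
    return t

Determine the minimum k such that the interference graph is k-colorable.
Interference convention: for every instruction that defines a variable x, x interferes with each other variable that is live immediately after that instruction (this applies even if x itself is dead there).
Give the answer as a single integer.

Per-block:
  n0 def {j,t,z} use ∅
  n1 def {t} use {t,z}
  n2 def {t} use ∅
  n3 def {j} use {z}
  n4 def {q} use {t}
  n5 def {q,y} use {j}
  n6 def {j,t} use {t}
  n7 def {j,t} use {j}

Backward fixpoint:
  n0: in=∅ out={t,z}
  n1: in={t,z} out={t,z}
  n2: in=∅ out=∅
  n3: in={t,z} out={j,t,z}
  n4: in={t} out=∅
  n5: in={j,t} out={j,t}
  n6: in={t} out={j}
  n7: in={j} out=∅

Interfere edges:
  j: {q,t,y,z}
  q: {j,t}
  t: {j,q,y,z}
  y: {j,t}
  z: {j,t}

Registers:
  lower bound: {j,q,t} mutually conflict ⇒ χ ≥ 3
  assign j→c0 q→c2 t→c1 y→c2 z→c2 — no edge inside a register ⇒ χ ≤ 3
  χ = 3

Answer: 3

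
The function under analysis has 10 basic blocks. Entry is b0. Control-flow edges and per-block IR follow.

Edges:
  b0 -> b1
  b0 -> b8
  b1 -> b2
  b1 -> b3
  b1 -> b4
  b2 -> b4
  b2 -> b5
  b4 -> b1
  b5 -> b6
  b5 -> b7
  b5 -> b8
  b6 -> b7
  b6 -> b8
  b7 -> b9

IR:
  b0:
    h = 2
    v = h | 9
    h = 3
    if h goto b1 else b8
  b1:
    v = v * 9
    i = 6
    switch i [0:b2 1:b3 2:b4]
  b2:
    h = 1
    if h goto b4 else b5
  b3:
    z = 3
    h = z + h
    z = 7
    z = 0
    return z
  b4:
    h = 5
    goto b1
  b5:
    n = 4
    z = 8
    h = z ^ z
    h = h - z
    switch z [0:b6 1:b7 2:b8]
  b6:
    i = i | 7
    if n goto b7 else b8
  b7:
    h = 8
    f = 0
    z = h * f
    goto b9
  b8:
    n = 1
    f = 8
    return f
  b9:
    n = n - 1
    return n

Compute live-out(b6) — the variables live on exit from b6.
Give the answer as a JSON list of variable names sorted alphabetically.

Answer: ["n"]

Derivation:
Block summaries:
  b0: def={h,v} ue=∅
  b1: def={i,v} ue={v}
  b2: def={h} ue=∅
  b3: def={h,z} ue={h}
  b4: def={h} ue=∅
  b5: def={h,n,z} ue=∅
  b6: def={i} ue={i,n}
  b7: def={f,h,z} ue=∅
  b8: def={f,n} ue=∅
  b9: def={n} ue={n}

Backward fixpoint:
  b0 li=∅ lo={h,v}
  b1 li={h,v} lo={h,i,v}
  b2 li={i,v} lo={i,v}
  b3 li={h} lo=∅
  b4 li={v} lo={h,v}
  b5 li={i} lo={i,n}
  b6 li={i,n} lo={n}
  b7 li={n} lo={n}
  b8 li=∅ lo=∅
  b9 li={n} lo=∅

live-out(b6) = ["n"]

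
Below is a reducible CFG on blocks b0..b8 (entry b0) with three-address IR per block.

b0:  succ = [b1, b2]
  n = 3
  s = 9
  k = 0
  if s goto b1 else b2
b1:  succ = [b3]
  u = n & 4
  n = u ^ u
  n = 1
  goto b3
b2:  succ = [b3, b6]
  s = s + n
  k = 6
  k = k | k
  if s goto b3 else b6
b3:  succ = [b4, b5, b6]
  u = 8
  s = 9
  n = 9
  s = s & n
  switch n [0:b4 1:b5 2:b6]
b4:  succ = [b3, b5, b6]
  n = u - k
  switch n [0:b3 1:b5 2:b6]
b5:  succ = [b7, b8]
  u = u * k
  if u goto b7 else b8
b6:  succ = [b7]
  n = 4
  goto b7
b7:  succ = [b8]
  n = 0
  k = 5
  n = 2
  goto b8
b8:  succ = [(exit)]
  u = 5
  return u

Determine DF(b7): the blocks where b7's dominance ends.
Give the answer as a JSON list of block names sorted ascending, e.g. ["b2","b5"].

Answer: ["b8"]

Working:
idom tree: b1←b0 b2←b0 b3←b0 b4←b3 b5←b3 b6←b0 b7←b0 b8←b0
Dom∩ at merges:
  b3: preds {b1,b2,b4}: {b0,b1} ∩ {b0,b2} ∩ {b0,b3,b4} = {b0}; idom=b0
  b5: preds {b3,b4}: {b0,b3} ∩ {b0,b3,b4} = {b0,b3}; idom=b3
  b6: preds {b2,b3,b4}: {b0,b2} ∩ {b0,b3} ∩ {b0,b3,b4} = {b0}; idom=b0
  b7: preds {b5,b6}: {b0,b3,b5} ∩ {b0,b6} = {b0}; idom=b0
  b8: preds {b5,b7}: {b0,b3,b5} ∩ {b0,b7} = {b0}; idom=b0

DF walk-up:
  join b3 pred b1: b1 stop@b0
  join b3 pred b2: b2 stop@b0
  join b3 pred b4: b4→b3 stop@b0
  join b5 pred b3: · stop@b3
  join b5 pred b4: b4 stop@b3
  join b6 pred b2: b2 stop@b0
  join b6 pred b3: b3 stop@b0
  join b6 pred b4: b4→b3 stop@b0
  join b7 pred b5: b5→b3 stop@b0
  join b7 pred b6: b6 stop@b0
  join b8 pred b5: b5→b3 stop@b0
  join b8 pred b7: b7 stop@b0
  DF(b0)=∅
  DF(b1)={b3}
  DF(b2)={b3,b6}
  DF(b3)={b3,b6,b7,b8}
  DF(b4)={b3,b5,b6}
  DF(b5)={b7,b8}
  DF(b6)={b7}
  DF(b7)={b8}
  DF(b8)=∅

DF(b7) = ["b8"]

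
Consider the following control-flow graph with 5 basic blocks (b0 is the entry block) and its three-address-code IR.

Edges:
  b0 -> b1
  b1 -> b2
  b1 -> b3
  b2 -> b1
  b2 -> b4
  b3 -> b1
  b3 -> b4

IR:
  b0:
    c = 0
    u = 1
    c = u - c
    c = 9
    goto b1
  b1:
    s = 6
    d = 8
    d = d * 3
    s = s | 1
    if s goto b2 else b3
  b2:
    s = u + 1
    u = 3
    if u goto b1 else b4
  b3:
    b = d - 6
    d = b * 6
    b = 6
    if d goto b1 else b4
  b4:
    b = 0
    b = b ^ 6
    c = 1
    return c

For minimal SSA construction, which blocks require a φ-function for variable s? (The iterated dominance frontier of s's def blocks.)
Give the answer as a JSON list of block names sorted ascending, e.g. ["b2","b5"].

idom tree: b1←b0 b2←b1 b3←b1 b4←b1
Dom at joins:
  b1: preds {b0,b2,b3}: {b0} ∩ {b0,b1,b2} ∩ {b0,b1,b3} = {b0}; idom=b0
  b4: preds {b2,b3}: {b0,b1,b2} ∩ {b0,b1,b3} = {b0,b1}; idom=b1

DF walk-up:
  b1←b0: walk · to b0
  b1←b2: walk b2→b1 to b0
  b1←b3: walk b3→b1 to b0
  b4←b2: walk b2 to b1
  b4←b3: walk b3 to b1
  b0 → ∅
  b1 → {b1}
  b2 → {b1,b4}
  b3 → {b1,b4}
  b4 → ∅

φ for s: defs {b1,b2}
  DF⁺ = {b1,b4}

Answer: ["b1", "b4"]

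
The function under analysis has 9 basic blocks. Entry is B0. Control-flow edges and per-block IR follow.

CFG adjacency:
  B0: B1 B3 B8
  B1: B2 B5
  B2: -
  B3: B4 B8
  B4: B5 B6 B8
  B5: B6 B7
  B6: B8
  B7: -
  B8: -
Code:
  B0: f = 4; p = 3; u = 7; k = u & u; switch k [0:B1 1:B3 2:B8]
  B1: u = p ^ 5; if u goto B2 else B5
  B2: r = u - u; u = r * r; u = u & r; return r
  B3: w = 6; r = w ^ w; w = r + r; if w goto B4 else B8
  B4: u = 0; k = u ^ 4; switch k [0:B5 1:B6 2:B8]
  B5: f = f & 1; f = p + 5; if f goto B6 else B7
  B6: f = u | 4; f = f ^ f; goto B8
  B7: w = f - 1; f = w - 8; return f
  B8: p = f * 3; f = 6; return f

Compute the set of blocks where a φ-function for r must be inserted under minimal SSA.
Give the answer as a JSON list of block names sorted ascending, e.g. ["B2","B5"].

Answer: ["B5", "B6", "B8"]

Derivation:
idom tree: B1←B0 B2←B1 B3←B0 B4←B3 B5←B0 B6←B0 B7←B5 B8←B0
Join-block Dom:
  B5: preds {B1,B4}: {B0,B1} ∩ {B0,B3,B4} = {B0}; idom=B0
  B6: preds {B4,B5}: {B0,B3,B4} ∩ {B0,B5} = {B0}; idom=B0
  B8: preds {B0,B3,B4,B6}: {B0} ∩ {B0,B3} ∩ {B0,B3,B4} ∩ {B0,B6} = {B0}; idom=B0

DF walk-up:
  join B5 pred B1: B1 stop@B0
  join B5 pred B4: B4→B3 stop@B0
  join B6 pred B4: B4→B3 stop@B0
  join B6 pred B5: B5 stop@B0
  join B8 pred B0: · stop@B0
  join B8 pred B3: B3 stop@B0
  join B8 pred B4: B4→B3 stop@B0
  join B8 pred B6: B6 stop@B0
  B0 → ∅
  B1 → {B5}
  B2 → ∅
  B3 → {B5,B6,B8}
  B4 → {B5,B6,B8}
  B5 → {B6}
  B6 → {B8}
  B7 → ∅
  B8 → ∅

φ for r: defs {B2,B3}
  DF⁺ = {B5,B6,B8}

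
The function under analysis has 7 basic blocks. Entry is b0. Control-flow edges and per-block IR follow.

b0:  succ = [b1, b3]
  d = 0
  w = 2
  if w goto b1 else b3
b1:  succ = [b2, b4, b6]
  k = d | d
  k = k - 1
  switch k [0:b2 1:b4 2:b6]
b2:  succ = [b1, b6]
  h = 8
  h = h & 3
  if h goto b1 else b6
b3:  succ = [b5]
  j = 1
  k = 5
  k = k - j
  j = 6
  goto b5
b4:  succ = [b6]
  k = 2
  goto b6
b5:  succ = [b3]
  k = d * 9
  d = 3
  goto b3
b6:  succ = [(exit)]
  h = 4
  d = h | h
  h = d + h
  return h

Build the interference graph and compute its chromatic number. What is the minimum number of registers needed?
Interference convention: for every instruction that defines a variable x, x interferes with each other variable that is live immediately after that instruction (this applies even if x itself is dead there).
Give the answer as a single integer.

Per-block:
  b0: {d,w} / ∅
  b1: {k} / {d}
  b2: {h} / ∅
  b3: {j,k} / ∅
  b4: {k} / ∅
  b5: {d,k} / {d}
  b6: {d,h} / ∅

Liveness:
  b0 li=∅ lo={d}
  b1 li={d} lo={d}
  b2 li={d} lo={d}
  b3 li={d} lo={d}
  b4 li=∅ lo=∅
  b5 li={d} lo={d}
  b6 li=∅ lo=∅

Conflict graph:
  d↔{h,j,k,w}
  h↔{d}
  j↔{d,k}
  k↔{d,j}
  w↔{d}

Registers:
  lower bound: {d,j,k} mutually conflict ⇒ χ ≥ 3
  assign d→c0 h→c1 j→c1 k→c2 w→c1 — no edge inside a register ⇒ χ ≤ 3
  χ = 3

Answer: 3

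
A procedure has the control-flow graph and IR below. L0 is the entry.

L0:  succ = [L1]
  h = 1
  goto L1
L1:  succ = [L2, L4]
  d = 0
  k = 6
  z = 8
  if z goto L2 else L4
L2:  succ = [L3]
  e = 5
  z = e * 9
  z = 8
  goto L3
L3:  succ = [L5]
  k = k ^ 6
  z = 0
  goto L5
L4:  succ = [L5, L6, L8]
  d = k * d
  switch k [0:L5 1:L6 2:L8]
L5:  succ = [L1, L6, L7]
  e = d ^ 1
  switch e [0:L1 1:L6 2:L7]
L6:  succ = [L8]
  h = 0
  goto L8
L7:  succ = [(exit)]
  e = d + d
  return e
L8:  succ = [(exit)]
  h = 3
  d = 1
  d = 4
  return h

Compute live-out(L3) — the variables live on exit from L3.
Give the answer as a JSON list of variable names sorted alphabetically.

Per-block:
  L0: {h} / ∅
  L1: {d,k,z} / ∅
  L2: {e,z} / ∅
  L3: {k,z} / {k}
  L4: {d} / {d,k}
  L5: {e} / {d}
  L6: {h} / ∅
  L7: {e} / {d}
  L8: {d,h} / ∅

Live sets:
  L0 li=∅ lo=∅
  L1 li=∅ lo={d,k}
  L2 li={d,k} lo={d,k}
  L3 li={d,k} lo={d}
  L4 li={d,k} lo={d}
  L5 li={d} lo={d}
  L6 li=∅ lo=∅
  L7 li={d} lo=∅
  L8 li=∅ lo=∅

live-out(L3) = ["d"]

Answer: ["d"]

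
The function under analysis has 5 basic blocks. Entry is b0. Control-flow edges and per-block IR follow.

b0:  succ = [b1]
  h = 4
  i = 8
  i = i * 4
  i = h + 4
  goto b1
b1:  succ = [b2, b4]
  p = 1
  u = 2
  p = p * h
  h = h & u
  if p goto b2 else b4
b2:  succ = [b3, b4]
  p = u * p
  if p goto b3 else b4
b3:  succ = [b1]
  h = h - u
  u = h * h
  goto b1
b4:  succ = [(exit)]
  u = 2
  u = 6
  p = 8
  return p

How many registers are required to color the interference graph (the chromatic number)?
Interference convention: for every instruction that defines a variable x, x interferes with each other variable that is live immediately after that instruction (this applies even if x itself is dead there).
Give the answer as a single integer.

Answer: 3

Analysis:
def/use:
  b0: def={h,i} ue=∅
  b1: def={h,p,u} ue={h}
  b2: def={p} ue={p,u}
  b3: def={h,u} ue={h,u}
  b4: def={p,u} ue=∅

Live sets:
  b0: in=∅ out={h}
  b1: in={h} out={h,p,u}
  b2: in={h,p,u} out={h,u}
  b3: in={h,u} out={h}
  b4: in=∅ out=∅

Conflict graph:
  h — {i,p,u}
  i — {h}
  p — {h,u}
  u — {h,p}

Chromatic number:
  lower bound: {h,p,u} mutually conflict ⇒ χ ≥ 3
  3-colouring: r0={h}  r1={i,p}  r2={u}
  χ = 3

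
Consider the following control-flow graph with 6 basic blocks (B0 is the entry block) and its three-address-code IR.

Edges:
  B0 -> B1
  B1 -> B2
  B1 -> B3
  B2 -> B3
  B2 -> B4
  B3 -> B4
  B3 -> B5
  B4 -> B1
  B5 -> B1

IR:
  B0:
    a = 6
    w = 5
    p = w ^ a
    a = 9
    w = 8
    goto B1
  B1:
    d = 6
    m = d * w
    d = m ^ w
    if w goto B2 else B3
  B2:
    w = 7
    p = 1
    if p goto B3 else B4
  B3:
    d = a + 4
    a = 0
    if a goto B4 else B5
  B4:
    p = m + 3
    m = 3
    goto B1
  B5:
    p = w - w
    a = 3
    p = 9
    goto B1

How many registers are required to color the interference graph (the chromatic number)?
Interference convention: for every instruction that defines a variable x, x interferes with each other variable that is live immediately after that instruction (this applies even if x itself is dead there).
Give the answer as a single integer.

Answer: 4

Working:
Block summaries:
  B0 def {a,p,w} use ∅
  B1 def {d,m} use {w}
  B2 def {p,w} use ∅
  B3 def {a,d} use {a}
  B4 def {m,p} use {m}
  B5 def {a,p} use {w}

Liveness:
  B0 li=∅ lo={a,w}
  B1 li={a,w} lo={a,m,w}
  B2 li={a,m} lo={a,m,w}
  B3 li={a,m,w} lo={a,m,w}
  B4 li={a,m,w} lo={a,w}
  B5 li={w} lo={a,w}

Interfere edges:
  a↔{d,m,p,w}
  d↔{a,m,w}
  m↔{a,d,p,w}
  p↔{a,m,w}
  w↔{a,d,m,p}

Registers:
  {a,d,m,w} pairwise interfere (4-clique) ⇒ χ ≥ 4
  4-colouring: r0={a}  r1={m}  r2={w}  r3={d,p}
  χ = 4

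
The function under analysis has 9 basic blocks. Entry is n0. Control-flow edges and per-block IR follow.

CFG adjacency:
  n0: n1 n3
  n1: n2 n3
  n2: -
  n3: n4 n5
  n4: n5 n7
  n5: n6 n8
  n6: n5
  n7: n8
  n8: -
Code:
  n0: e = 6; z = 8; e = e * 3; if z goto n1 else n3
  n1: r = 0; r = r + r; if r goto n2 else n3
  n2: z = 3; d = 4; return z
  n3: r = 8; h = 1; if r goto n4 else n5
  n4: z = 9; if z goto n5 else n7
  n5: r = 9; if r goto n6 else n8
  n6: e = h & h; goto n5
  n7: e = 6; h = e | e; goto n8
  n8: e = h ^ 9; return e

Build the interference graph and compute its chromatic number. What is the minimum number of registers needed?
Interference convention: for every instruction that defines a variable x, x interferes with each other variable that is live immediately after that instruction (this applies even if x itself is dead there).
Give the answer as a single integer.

def/use:
  n0: {e,z} / ∅
  n1: {r} / ∅
  n2: {d,z} / ∅
  n3: {h,r} / ∅
  n4: {z} / ∅
  n5: {r} / ∅
  n6: {e} / {h}
  n7: {e,h} / ∅
  n8: {e} / {h}

Backward fixpoint:
  n0: in=∅ out=∅
  n1: in=∅ out=∅
  n2: in=∅ out=∅
  n3: in=∅ out={h}
  n4: in={h} out={h}
  n5: in={h} out={h}
  n6: in={h} out={h}
  n7: in=∅ out={h}
  n8: in={h} out=∅

Conflict graph:
  d — {z}
  e — {h,z}
  h — {e,r,z}
  r — {h}
  z — {d,e,h}

Chromatic number:
  clique {e,h,z} ⇒ need ≥ 3
  3-colouring: c0={d,h}  c1={r,z}  c2={e}
  χ = 3

Answer: 3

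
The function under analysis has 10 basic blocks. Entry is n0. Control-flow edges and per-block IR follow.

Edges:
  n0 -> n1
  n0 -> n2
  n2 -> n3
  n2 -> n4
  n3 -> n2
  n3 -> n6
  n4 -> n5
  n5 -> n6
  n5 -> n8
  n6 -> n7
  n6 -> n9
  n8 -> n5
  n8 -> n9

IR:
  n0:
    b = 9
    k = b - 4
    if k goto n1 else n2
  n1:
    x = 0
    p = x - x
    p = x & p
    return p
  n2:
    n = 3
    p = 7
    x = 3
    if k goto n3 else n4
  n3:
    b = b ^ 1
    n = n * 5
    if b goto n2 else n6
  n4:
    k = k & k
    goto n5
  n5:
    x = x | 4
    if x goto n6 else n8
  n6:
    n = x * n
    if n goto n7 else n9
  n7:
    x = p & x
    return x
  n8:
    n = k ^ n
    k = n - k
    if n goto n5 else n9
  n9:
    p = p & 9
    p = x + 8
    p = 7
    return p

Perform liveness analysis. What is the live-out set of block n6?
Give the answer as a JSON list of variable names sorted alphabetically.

Block summaries:
  n0 def {b,k} use ∅
  n1 def {p,x} use ∅
  n2 def {n,p,x} use {k}
  n3 def {b,n} use {b,n}
  n4 def {k} use {k}
  n5 def {x} use {x}
  n6 def {n} use {n,x}
  n7 def {x} use {p,x}
  n8 def {k,n} use {k,n}
  n9 def {p} use {p,x}

Live sets:
  n0 li=∅ lo={b,k}
  n1 li=∅ lo=∅
  n2 li={b,k} lo={b,k,n,p,x}
  n3 li={b,k,n,p,x} lo={b,k,n,p,x}
  n4 li={k,n,p,x} lo={k,n,p,x}
  n5 li={k,n,p,x} lo={k,n,p,x}
  n6 li={n,p,x} lo={p,x}
  n7 li={p,x} lo=∅
  n8 li={k,n,p,x} lo={k,n,p,x}
  n9 li={p,x} lo=∅

live-out(n6) = ["p", "x"]

Answer: ["p", "x"]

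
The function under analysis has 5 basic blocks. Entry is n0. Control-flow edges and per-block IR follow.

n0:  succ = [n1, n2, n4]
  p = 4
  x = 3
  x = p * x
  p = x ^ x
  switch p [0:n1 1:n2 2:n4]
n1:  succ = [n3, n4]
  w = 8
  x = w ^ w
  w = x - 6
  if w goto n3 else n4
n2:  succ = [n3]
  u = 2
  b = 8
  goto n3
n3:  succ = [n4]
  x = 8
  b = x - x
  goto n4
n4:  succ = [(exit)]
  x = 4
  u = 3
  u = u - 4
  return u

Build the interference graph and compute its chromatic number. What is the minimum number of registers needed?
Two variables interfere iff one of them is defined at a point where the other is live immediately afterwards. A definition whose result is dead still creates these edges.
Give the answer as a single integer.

Answer: 2

Derivation:
Block summaries:
  n0 def {p,x} use ∅
  n1 def {w,x} use ∅
  n2 def {b,u} use ∅
  n3 def {b,x} use ∅
  n4 def {u,x} use ∅

Live sets:
  n0 li=∅ lo=∅
  n1 li=∅ lo=∅
  n2 li=∅ lo=∅
  n3 li=∅ lo=∅
  n4 li=∅ lo=∅

Interfere edges:
  b↔∅
  p↔{x}
  u↔∅
  w↔∅
  x↔{p}

Registers:
  clique {p,x} ⇒ need ≥ 2
  assign b→R0 p→R0 u→R0 w→R0 x→R1 — no edge inside a register ⇒ χ ≤ 2
  χ = 2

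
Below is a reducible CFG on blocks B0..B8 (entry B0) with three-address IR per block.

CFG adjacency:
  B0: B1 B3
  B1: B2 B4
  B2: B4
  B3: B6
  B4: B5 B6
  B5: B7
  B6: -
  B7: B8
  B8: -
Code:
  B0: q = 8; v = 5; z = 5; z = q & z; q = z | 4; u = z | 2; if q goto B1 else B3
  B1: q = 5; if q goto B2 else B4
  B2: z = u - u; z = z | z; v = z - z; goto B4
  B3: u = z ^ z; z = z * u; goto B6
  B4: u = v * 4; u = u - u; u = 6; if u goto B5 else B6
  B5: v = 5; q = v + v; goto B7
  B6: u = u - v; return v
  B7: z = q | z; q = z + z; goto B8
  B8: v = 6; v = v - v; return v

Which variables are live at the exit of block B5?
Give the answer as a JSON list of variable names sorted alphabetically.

def/use:
  B0: {q,u,v,z} / ∅
  B1: {q} / ∅
  B2: {v,z} / {u}
  B3: {u,z} / {z}
  B4: {u} / {v}
  B5: {q,v} / ∅
  B6: {u} / {u,v}
  B7: {q,z} / {q,z}
  B8: {v} / ∅

Live sets:
  B0: in=∅ out={u,v,z}
  B1: in={u,v,z} out={u,v,z}
  B2: in={u} out={v,z}
  B3: in={v,z} out={u,v}
  B4: in={v,z} out={u,v,z}
  B5: in={z} out={q,z}
  B6: in={u,v} out=∅
  B7: in={q,z} out=∅
  B8: in=∅ out=∅

live-out(B5) = ["q", "z"]

Answer: ["q", "z"]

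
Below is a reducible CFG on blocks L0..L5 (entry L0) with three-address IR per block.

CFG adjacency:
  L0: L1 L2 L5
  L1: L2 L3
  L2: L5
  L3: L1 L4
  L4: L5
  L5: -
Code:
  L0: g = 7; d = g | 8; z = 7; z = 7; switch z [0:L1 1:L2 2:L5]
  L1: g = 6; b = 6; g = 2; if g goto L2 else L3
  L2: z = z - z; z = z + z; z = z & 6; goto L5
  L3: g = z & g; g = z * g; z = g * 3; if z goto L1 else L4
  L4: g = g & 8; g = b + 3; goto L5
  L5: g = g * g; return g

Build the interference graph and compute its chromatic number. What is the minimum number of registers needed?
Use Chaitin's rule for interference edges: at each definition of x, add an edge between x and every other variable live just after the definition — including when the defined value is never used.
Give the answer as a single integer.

Answer: 3

Derivation:
def/use:
  L0: {d,g,z} / ∅
  L1: {b,g} / ∅
  L2: {z} / {z}
  L3: {g,z} / {g,z}
  L4: {g} / {b,g}
  L5: {g} / {g}

Liveness:
  live L0: ∅→{g,z}
  live L1: {z}→{b,g,z}
  live L2: {g,z}→{g}
  live L3: {b,g,z}→{b,g,z}
  live L4: {b,g}→{g}
  live L5: {g}→∅

Interference:
  b: {g,z}
  d: {g}
  g: {b,d,z}
  z: {b,g}

Registers:
  clique {b,g,z} ⇒ need ≥ 3
  assign b→R1 d→R1 g→R0 z→R2 — no edge inside a register ⇒ χ ≤ 3
  χ = 3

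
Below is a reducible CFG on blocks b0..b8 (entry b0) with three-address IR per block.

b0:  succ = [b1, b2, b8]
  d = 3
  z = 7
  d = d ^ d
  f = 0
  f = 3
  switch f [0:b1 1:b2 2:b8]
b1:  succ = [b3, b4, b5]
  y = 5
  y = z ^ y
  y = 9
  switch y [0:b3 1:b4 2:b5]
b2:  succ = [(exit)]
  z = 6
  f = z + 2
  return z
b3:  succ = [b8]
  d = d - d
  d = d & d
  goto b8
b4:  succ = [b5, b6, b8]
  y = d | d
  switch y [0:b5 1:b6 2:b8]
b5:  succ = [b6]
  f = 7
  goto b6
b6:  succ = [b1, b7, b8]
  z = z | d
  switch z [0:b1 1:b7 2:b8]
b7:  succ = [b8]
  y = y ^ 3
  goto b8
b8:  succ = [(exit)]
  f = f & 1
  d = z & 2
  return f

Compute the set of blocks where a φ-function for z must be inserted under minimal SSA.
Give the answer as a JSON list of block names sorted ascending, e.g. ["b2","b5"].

Answer: ["b1", "b8"]

Working:
idom tree: b1←b0 b2←b0 b3←b1 b4←b1 b5←b1 b6←b1 b7←b6 b8←b0
Dom at joins:
  b1: preds {b0,b6}: {b0} ∩ {b0,b1,b6} = {b0}; idom=b0
  b5: preds {b1,b4}: {b0,b1} ∩ {b0,b1,b4} = {b0,b1}; idom=b1
  b6: preds {b4,b5}: {b0,b1,b4} ∩ {b0,b1,b5} = {b0,b1}; idom=b1
  b8: preds {b0,b3,b4,b6,b7}: {b0} ∩ {b0,b1,b3} ∩ {b0,b1,b4} ∩ {b0,b1,b6} ∩ {b0,b1,b6,b7} = {b0}; idom=b0

DF walk-up:
  b1←b0: walk · to b0
  b1←b6: walk b6→b1 to b0
  b5←b1: walk · to b1
  b5←b4: walk b4 to b1
  b6←b4: walk b4 to b1
  b6←b5: walk b5 to b1
  b8←b0: walk · to b0
  b8←b3: walk b3→b1 to b0
  b8←b4: walk b4→b1 to b0
  b8←b6: walk b6→b1 to b0
  b8←b7: walk b7→b6→b1 to b0
  DF(b0)=∅
  DF(b1)={b1,b8}
  DF(b2)=∅
  DF(b3)={b8}
  DF(b4)={b5,b6,b8}
  DF(b5)={b6}
  DF(b6)={b1,b8}
  DF(b7)={b8}
  DF(b8)=∅

φ for z: defs {b0,b2,b6}
  DF⁺ = {b1,b8}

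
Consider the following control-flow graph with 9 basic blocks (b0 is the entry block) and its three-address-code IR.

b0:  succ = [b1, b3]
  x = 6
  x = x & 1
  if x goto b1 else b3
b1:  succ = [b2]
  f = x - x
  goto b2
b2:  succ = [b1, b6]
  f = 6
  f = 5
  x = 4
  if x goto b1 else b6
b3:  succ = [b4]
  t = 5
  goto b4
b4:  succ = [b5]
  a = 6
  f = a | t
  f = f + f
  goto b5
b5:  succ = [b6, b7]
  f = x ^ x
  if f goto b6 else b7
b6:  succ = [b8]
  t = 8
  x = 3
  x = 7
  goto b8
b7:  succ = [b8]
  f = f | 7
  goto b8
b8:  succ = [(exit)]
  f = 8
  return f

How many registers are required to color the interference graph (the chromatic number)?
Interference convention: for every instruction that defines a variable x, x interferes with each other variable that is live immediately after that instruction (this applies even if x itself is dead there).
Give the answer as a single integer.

Block summaries:
  b0: def={x} ue=∅
  b1: def={f} ue={x}
  b2: def={f,x} ue=∅
  b3: def={t} ue=∅
  b4: def={a,f} ue={t}
  b5: def={f} ue={x}
  b6: def={t,x} ue=∅
  b7: def={f} ue={f}
  b8: def={f} ue=∅

Live sets:
  live b0: ∅→{x}
  live b1: {x}→∅
  live b2: ∅→{x}
  live b3: {x}→{t,x}
  live b4: {t,x}→{x}
  live b5: {x}→{f}
  live b6: ∅→∅
  live b7: {f}→∅
  live b8: ∅→∅

Interference:
  a — {t,x}
  f — {x}
  t — {a,x}
  x — {a,f,t}

Chromatic number:
  clique {a,t,x} ⇒ need ≥ 3
  3-colouring: c0={x}  c1={a,f}  c2={t}
  χ = 3

Answer: 3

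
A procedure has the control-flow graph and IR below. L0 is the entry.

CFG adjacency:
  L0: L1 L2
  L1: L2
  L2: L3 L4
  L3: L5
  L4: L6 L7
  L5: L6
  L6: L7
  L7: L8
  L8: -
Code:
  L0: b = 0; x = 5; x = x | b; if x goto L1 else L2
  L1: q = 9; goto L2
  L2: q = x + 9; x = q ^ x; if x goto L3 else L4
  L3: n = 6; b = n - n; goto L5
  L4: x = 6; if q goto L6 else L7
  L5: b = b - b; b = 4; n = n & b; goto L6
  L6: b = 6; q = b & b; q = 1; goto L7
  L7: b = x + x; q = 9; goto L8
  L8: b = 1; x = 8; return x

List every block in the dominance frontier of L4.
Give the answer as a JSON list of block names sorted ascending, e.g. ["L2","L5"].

idom tree: L1←L0 L2←L0 L3←L2 L4←L2 L5←L3 L6←L2 L7←L2 L8←L7
Join-block Dom:
  L2: preds {L0,L1}: {L0} ∩ {L0,L1} = {L0}; idom=L0
  L6: preds {L4,L5}: {L0,L2,L4} ∩ {L0,L2,L3,L5} = {L0,L2}; idom=L2
  L7: preds {L4,L6}: {L0,L2,L4} ∩ {L0,L2,L6} = {L0,L2}; idom=L2

DF walk-up:
  join L2 pred L0: · stop@L0
  join L2 pred L1: L1 stop@L0
  join L6 pred L4: L4 stop@L2
  join L6 pred L5: L5→L3 stop@L2
  join L7 pred L4: L4 stop@L2
  join L7 pred L6: L6 stop@L2
  DF(L0)=∅
  DF(L1)={L2}
  DF(L2)=∅
  DF(L3)={L6}
  DF(L4)={L6,L7}
  DF(L5)={L6}
  DF(L6)={L7}
  DF(L7)=∅
  DF(L8)=∅

DF(L4) = ["L6", "L7"]

Answer: ["L6", "L7"]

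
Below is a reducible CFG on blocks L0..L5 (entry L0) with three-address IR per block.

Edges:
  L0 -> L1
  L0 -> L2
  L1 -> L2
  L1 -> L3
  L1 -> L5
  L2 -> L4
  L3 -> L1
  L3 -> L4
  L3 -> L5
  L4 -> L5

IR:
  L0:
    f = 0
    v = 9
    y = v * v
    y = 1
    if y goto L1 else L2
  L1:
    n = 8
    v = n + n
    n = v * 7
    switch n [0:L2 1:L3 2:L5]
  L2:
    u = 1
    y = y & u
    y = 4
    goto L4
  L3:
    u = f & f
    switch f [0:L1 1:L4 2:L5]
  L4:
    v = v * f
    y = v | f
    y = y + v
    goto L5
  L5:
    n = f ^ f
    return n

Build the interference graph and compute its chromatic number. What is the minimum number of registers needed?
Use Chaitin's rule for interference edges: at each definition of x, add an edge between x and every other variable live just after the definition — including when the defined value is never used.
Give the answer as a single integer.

def/use:
  L0: {f,v,y} / ∅
  L1: {n,v} / ∅
  L2: {u,y} / {y}
  L3: {u} / {f}
  L4: {v,y} / {f,v}
  L5: {n} / {f}

Liveness:
  live L0: ∅→{f,v,y}
  live L1: {f,y}→{f,v,y}
  live L2: {f,v,y}→{f,v}
  live L3: {f,v,y}→{f,v,y}
  live L4: {f,v}→{f}
  live L5: {f}→∅

Conflict graph:
  f: {n,u,v,y}
  n: {f,v,y}
  u: {f,v,y}
  v: {f,n,u,y}
  y: {f,n,u,v}

Registers:
  clique {f,n,v,y} ⇒ need ≥ 4
  assign f→r0 n→r3 u→r3 v→r1 y→r2 — no edge inside a register ⇒ χ ≤ 4
  χ = 4

Answer: 4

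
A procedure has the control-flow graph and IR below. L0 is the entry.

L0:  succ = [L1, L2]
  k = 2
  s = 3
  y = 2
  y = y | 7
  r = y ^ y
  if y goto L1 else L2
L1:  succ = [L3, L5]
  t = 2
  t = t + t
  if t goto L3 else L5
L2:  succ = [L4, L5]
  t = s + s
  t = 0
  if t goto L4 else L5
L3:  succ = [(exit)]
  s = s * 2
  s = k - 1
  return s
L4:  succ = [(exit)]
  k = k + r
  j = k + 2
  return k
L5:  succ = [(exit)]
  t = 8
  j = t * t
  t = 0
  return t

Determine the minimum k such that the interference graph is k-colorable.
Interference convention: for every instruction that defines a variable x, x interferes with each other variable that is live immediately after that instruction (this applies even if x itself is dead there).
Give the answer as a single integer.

Block summaries:
  L0: {k,r,s,y} / ∅
  L1: {t} / ∅
  L2: {t} / {s}
  L3: {s} / {k,s}
  L4: {j,k} / {k,r}
  L5: {j,t} / ∅

Liveness:
  live L0: ∅→{k,r,s}
  live L1: {k,s}→{k,s}
  live L2: {k,r,s}→{k,r}
  live L3: {k,s}→∅
  live L4: {k,r}→∅
  live L5: ∅→∅

Interference:
  j: {k}
  k: {j,r,s,t,y}
  r: {k,s,t,y}
  s: {k,r,t,y}
  t: {k,r,s}
  y: {k,r,s}

Chromatic number:
  {k,r,s,t} pairwise interfere (4-clique) ⇒ χ ≥ 4
  assign j→c1 k→c0 r→c1 s→c2 t→c3 y→c3 — no edge inside a register ⇒ χ ≤ 4
  χ = 4

Answer: 4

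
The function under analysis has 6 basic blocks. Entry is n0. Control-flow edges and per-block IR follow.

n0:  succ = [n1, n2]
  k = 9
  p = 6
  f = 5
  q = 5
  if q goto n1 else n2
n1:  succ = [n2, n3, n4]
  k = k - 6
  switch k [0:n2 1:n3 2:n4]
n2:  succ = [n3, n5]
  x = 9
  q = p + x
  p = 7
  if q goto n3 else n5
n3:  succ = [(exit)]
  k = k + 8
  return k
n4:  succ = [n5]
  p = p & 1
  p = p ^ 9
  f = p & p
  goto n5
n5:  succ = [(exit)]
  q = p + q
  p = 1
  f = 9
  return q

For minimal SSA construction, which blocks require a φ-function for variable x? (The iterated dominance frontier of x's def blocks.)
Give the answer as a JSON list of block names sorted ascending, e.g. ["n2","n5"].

idom tree: n1←n0 n2←n0 n3←n0 n4←n1 n5←n0
Join-block Dom:
  n2: preds {n0,n1}: {n0} ∩ {n0,n1} = {n0}; idom=n0
  n3: preds {n1,n2}: {n0,n1} ∩ {n0,n2} = {n0}; idom=n0
  n5: preds {n2,n4}: {n0,n2} ∩ {n0,n1,n4} = {n0}; idom=n0

Frontier:
  n2←n0: walk · to n0
  n2←n1: walk n1 to n0
  n3←n1: walk n1 to n0
  n3←n2: walk n2 to n0
  n5←n2: walk n2 to n0
  n5←n4: walk n4→n1 to n0
  n0: DF=∅
  n1: DF={n2,n3,n5}
  n2: DF={n3,n5}
  n3: DF=∅
  n4: DF={n5}
  n5: DF=∅

φ for x: defs {n2}
  DF⁺ = {n3,n5}

Answer: ["n3", "n5"]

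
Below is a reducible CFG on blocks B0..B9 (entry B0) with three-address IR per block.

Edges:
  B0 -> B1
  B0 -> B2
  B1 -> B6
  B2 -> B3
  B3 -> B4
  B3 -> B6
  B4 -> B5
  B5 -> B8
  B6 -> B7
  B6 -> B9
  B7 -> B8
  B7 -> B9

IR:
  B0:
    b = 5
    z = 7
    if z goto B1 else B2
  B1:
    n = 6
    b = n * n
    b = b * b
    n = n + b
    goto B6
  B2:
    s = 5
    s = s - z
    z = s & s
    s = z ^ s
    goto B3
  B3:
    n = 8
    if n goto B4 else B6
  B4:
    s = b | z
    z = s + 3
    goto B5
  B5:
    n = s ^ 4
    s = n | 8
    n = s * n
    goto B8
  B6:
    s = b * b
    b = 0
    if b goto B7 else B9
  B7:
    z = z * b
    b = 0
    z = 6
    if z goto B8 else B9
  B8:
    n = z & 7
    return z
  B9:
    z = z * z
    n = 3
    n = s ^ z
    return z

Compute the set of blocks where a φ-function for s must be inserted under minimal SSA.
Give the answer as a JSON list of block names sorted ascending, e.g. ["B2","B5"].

idom tree: B1←B0 B2←B0 B3←B2 B4←B3 B5←B4 B6←B0 B7←B6 B8←B0 B9←B6
Dom∩ at merges:
  B6: preds {B1,B3}: {B0,B1} ∩ {B0,B2,B3} = {B0}; idom=B0
  B8: preds {B5,B7}: {B0,B2,B3,B4,B5} ∩ {B0,B6,B7} = {B0}; idom=B0
  B9: preds {B6,B7}: {B0,B6} ∩ {B0,B6,B7} = {B0,B6}; idom=B6

DF walk-up:
  join B6 pred B1: B1 stop@B0
  join B6 pred B3: B3→B2 stop@B0
  join B8 pred B5: B5→B4→B3→B2 stop@B0
  join B8 pred B7: B7→B6 stop@B0
  join B9 pred B6: · stop@B6
  join B9 pred B7: B7 stop@B6
  B0 → ∅
  B1 → {B6}
  B2 → {B6,B8}
  B3 → {B6,B8}
  B4 → {B8}
  B5 → {B8}
  B6 → {B8}
  B7 → {B8,B9}
  B8 → ∅
  B9 → ∅

φ for s: defs {B2,B4,B5,B6}
  DF⁺ = {B6,B8}

Answer: ["B6", "B8"]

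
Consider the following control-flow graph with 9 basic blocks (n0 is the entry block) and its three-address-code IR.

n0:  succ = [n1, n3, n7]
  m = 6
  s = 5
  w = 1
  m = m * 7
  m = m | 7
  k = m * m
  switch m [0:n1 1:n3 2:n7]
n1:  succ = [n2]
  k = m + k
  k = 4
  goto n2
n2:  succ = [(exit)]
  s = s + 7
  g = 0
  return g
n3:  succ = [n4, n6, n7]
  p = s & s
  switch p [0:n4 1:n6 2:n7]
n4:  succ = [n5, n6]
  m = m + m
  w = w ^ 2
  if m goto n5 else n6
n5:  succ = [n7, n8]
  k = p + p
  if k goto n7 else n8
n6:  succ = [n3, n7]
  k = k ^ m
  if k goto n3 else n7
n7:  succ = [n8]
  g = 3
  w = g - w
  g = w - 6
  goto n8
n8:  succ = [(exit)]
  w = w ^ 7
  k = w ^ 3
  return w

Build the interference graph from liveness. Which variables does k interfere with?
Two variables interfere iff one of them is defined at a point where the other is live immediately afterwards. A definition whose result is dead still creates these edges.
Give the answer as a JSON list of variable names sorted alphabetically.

Answer: ["m", "p", "s", "w"]

Working:
Block summaries:
  n0 def {k,m,s,w} use ∅
  n1 def {k} use {k,m}
  n2 def {g,s} use {s}
  n3 def {p} use {s}
  n4 def {m,w} use {m,w}
  n5 def {k} use {p}
  n6 def {k} use {k,m}
  n7 def {g,w} use {w}
  n8 def {k,w} use {w}

Live sets:
  n0 li=∅ lo={k,m,s,w}
  n1 li={k,m,s} lo={s}
  n2 li={s} lo=∅
  n3 li={k,m,s,w} lo={k,m,p,s,w}
  n4 li={k,m,p,s,w} lo={k,m,p,s,w}
  n5 li={p,w} lo={w}
  n6 li={k,m,s,w} lo={k,m,s,w}
  n7 li={w} lo={w}
  n8 li={w} lo=∅

Conflict graph:
  g — {w}
  k — {m,p,s,w}
  m — {k,p,s,w}
  p — {k,m,s,w}
  s — {k,m,p,w}
  w — {g,k,m,p,s}

N(k) = ["m", "p", "s", "w"]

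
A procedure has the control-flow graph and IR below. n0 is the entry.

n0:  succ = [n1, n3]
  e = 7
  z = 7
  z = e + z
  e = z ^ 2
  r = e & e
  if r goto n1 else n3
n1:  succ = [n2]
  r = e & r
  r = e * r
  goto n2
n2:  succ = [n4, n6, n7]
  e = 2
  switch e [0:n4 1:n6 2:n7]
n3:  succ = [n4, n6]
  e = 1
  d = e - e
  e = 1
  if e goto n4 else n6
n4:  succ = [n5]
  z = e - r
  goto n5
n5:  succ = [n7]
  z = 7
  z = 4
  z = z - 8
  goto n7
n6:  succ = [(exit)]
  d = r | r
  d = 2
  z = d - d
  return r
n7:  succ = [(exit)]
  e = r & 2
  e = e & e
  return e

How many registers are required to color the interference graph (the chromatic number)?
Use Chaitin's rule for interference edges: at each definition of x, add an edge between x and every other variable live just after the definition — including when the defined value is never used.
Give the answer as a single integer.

def/use:
  n0: def={e,r,z} ue=∅
  n1: def={r} ue={e,r}
  n2: def={e} ue=∅
  n3: def={d,e} ue=∅
  n4: def={z} ue={e,r}
  n5: def={z} ue=∅
  n6: def={d,z} ue={r}
  n7: def={e} ue={r}

Backward fixpoint:
  n0 li=∅ lo={e,r}
  n1 li={e,r} lo={r}
  n2 li={r} lo={e,r}
  n3 li={r} lo={e,r}
  n4 li={e,r} lo={r}
  n5 li={r} lo={r}
  n6 li={r} lo=∅
  n7 li={r} lo=∅

Conflict graph:
  d: {r}
  e: {r,z}
  r: {d,e,z}
  z: {e,r}

Chromatic number:
  lower bound: {e,r,z} mutually conflict ⇒ χ ≥ 3
  assign d→r1 e→r1 r→r0 z→r2 — no edge inside a register ⇒ χ ≤ 3
  χ = 3

Answer: 3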